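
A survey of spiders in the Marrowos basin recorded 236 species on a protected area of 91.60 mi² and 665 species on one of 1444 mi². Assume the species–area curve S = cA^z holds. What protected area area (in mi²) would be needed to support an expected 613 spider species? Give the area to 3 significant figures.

1160 mi²

z = ln(665/236) / ln(1444/91.6) = 1.0360 / 2.7577 = 0.3757
c = 236 / 91.6^0.3757 = 236 / 5.457 = 43.24
A = (613/43.24)^(1/0.3757) ⇒ ln A = ln(14.18)/0.3757 = 7.0584
A = e^7.0584 ≈ 1163 mi²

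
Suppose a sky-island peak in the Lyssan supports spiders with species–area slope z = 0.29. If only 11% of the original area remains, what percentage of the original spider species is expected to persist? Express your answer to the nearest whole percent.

53%

S_new/S_old = (A_new/A_old)^z = 0.11^0.29
= exp(0.29 × ln 0.11) = exp(0.29 × -2.2073) = exp(-0.6401) ≈ 0.5272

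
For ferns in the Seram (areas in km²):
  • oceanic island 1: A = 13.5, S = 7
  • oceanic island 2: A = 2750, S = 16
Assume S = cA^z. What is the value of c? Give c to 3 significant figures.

4.67

z = ln(S₂/S₁) / ln(A₂/A₁) = ln(16/7) / ln(2750/13.5) = 0.8267 / 5.3167 = 0.1555
c = S₁ / A₁^z = 7 / 13.5^0.1555 = 7 / 1.499 = 4.67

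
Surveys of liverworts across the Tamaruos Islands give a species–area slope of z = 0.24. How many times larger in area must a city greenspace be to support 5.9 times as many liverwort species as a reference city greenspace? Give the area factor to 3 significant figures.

1630

(A₂/A₁)^0.24 = 5.9, so A₂/A₁ = 5.9^(1/0.24) = 5.9^4.167
ln(A₂/A₁) = ln 5.9 / 0.24 = 1.7750 / 0.24 = 7.3956
A₂/A₁ = e^7.3956 ≈ 1629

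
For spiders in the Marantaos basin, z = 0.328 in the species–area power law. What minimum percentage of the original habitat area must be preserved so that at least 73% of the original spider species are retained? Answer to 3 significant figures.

38.3%

Need (A_new/A_old)^0.328 = 0.73, so A_new/A_old = 0.73^(1/0.328) = 0.73^3.049
ln(A_new/A_old) = ln 0.73 / 0.328 = -0.3147 / 0.328 = -0.9595
A_new/A_old = e^-0.9595 ≈ 0.3831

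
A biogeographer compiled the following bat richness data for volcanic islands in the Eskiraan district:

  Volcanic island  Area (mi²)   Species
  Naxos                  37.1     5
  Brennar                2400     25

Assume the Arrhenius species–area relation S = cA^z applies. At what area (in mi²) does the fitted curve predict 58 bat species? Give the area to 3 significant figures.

z = ln(25/5) / ln(2400/37.1) = 1.6094 / 4.1696 = 0.3860
c = 5 / 37.1^0.3860 = 5 / 4.034 = 1.239
A = (58/1.239)^(1/0.3860) ⇒ ln A = ln(46.8)/0.3860 = 9.9635
A = e^9.9635 ≈ 21237 mi²

21200 mi²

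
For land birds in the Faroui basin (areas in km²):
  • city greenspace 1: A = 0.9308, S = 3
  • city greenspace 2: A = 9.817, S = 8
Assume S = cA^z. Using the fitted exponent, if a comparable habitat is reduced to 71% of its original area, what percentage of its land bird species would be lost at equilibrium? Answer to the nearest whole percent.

13%

z = ln(8/3) / ln(9.817/0.9308) = 0.9808 / 2.3558 = 0.4163
S_new/S_old = (A_new/A_old)^z = 0.71^0.4163 = exp(0.4163 × -0.3425) = 0.8671
Fraction lost = 1 − 0.8671 = 0.1329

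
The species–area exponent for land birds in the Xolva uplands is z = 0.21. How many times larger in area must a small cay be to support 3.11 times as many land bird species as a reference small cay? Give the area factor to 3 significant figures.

222

(A₂/A₁)^0.21 = 3.11, so A₂/A₁ = 3.11^(1/0.21) = 3.11^4.762
ln(A₂/A₁) = ln 3.11 / 0.21 = 1.1346 / 0.21 = 5.4030
A₂/A₁ = e^5.4030 ≈ 222.1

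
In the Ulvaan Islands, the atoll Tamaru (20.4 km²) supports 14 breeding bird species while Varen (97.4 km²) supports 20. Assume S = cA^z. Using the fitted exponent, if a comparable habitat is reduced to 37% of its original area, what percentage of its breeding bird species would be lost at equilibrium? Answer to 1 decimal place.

20.3%

z = ln(20/14) / ln(97.4/20.4) = 0.3567 / 1.5633 = 0.2282
S_new/S_old = (A_new/A_old)^z = 0.37^0.2282 = exp(0.2282 × -0.9943) = 0.797
Fraction lost = 1 − 0.797 = 0.203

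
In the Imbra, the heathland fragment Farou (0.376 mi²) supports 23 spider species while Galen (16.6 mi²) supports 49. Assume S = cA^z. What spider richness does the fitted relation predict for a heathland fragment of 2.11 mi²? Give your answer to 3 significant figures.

32.5

z = ln(49/23) / ln(16.6/0.376) = 0.7563 / 3.7876 = 0.1997
c = 23 / 0.376^0.1997 = 23 / 0.8226 = 27.96
S₃ = 27.96 × 2.11^0.1997 = 27.96 × 1.161 ≈ 32.46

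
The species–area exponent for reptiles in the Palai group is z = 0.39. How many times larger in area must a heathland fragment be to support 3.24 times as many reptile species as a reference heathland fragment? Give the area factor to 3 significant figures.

20.4

(A₂/A₁)^0.39 = 3.24, so A₂/A₁ = 3.24^(1/0.39) = 3.24^2.564
ln(A₂/A₁) = ln 3.24 / 0.39 = 1.1756 / 0.39 = 3.0143
A₂/A₁ = e^3.0143 ≈ 20.37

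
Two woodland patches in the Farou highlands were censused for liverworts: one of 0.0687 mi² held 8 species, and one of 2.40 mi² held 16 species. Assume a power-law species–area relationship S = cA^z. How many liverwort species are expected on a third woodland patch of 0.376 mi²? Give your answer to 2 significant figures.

z = ln(16/8) / ln(2.4/0.0687) = 0.6931 / 3.5535 = 0.1951
c = 8 / 0.0687^0.1951 = 8 / 0.5931 = 13.49
S₃ = 13.49 × 0.376^0.1951 = 13.49 × 0.8263 ≈ 11.15

11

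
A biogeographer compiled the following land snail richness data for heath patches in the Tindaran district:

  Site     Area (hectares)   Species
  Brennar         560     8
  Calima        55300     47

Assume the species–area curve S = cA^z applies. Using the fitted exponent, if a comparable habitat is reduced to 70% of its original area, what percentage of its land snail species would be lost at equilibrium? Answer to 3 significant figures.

z = ln(47/8) / ln(55300/560) = 1.7707 / 4.5926 = 0.3856
S_new/S_old = (A_new/A_old)^z = 0.7^0.3856 = exp(0.3856 × -0.3567) = 0.8715
Fraction lost = 1 − 0.8715 = 0.1285

12.8%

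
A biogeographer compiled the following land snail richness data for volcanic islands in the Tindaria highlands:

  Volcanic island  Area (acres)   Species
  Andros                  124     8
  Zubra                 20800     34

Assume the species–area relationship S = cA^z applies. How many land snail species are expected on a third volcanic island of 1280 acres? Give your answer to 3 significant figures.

z = ln(34/8) / ln(20800/124) = 1.4469 / 5.1224 = 0.2825
c = 8 / 124^0.2825 = 8 / 3.902 = 2.05
S₃ = 2.05 × 1280^0.2825 = 2.05 × 7.545 ≈ 15.47

15.5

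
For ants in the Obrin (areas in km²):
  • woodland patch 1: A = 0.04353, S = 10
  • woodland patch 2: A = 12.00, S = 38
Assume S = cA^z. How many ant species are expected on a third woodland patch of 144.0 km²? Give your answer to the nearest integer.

z = ln(38/10) / ln(12/0.04353) = 1.3350 / 5.6192 = 0.2376
c = 10 / 0.04353^0.2376 = 10 / 0.4749 = 21.06
S₃ = 21.06 × 144^0.2376 = 21.06 × 3.257 ≈ 68.58

69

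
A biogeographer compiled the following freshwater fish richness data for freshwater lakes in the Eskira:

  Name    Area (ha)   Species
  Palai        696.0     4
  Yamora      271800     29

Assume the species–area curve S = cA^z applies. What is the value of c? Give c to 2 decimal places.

z = ln(S₂/S₁) / ln(A₂/A₁) = ln(29/4) / ln(271800/696) = 1.9810 / 5.9675 = 0.3320
c = S₁ / A₁^z = 4 / 696^0.3320 = 4 / 8.783 = 0.4554

0.46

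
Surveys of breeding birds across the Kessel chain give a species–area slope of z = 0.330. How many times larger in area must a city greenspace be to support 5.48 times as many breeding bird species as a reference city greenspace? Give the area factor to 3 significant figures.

(A₂/A₁)^0.33 = 5.48, so A₂/A₁ = 5.48^(1/0.33) = 5.48^3.03
ln(A₂/A₁) = ln 5.48 / 0.33 = 1.7011 / 0.33 = 5.1549
A₂/A₁ = e^5.1549 ≈ 173.3

173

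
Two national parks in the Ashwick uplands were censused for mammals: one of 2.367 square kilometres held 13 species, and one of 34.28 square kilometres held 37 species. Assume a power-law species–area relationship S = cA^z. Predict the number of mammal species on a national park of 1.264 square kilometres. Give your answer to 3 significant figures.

z = ln(37/13) / ln(34.28/2.367) = 1.0460 / 2.6729 = 0.3913
c = 13 / 2.367^0.3913 = 13 / 1.401 = 9.279
S₃ = 9.279 × 1.264^0.3913 = 9.279 × 1.096 ≈ 10.17

10.2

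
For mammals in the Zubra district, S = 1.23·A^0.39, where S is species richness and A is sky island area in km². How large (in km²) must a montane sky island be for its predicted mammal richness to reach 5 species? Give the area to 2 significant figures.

36 km²

5 = 1.23 × A^0.39  ⇒  A^0.39 = 5/1.23 = 4.065
ln A = ln(4.065) / 0.39 = 1.4024 / 0.39 = 3.5960
A = e^3.5960 ≈ 36.45 km²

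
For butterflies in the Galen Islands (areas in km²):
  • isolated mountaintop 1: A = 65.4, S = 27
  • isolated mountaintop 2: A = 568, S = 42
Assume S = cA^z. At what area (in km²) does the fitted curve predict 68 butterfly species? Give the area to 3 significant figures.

z = ln(42/27) / ln(568/65.4) = 0.4418 / 2.1616 = 0.2044
c = 27 / 65.4^0.2044 = 27 / 2.35 = 11.49
A = (68/11.49)^(1/0.2044) ⇒ ln A = ln(5.919)/0.2044 = 8.6994
A = e^8.6994 ≈ 6000 km²

6000 km²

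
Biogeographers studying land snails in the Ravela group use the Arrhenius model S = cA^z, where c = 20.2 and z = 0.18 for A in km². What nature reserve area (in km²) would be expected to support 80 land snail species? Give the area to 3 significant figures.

2090 km²

80 = 20.2 × A^0.18  ⇒  A^0.18 = 80/20.2 = 3.96
ln A = ln(3.96) / 0.18 = 1.3763 / 0.18 = 7.6464
A = e^7.6464 ≈ 2093 km²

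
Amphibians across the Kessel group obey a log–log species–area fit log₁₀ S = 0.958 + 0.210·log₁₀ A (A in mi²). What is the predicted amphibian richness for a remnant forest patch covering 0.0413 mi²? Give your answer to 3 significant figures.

4.65

S = 9.078 × 0.0413^0.21 = 9.078 × 0.5121 ≈ 4.649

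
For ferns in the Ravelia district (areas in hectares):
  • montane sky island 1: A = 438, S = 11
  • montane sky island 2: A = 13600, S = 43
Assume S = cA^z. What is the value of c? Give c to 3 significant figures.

z = ln(S₂/S₁) / ln(A₂/A₁) = ln(43/11) / ln(13600/438) = 1.3633 / 3.4356 = 0.3968
c = S₁ / A₁^z = 11 / 438^0.3968 = 11 / 11.17 = 0.9845

0.984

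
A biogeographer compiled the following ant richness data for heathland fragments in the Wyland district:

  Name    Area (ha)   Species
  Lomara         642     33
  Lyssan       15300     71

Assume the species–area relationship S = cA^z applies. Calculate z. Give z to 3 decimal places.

Taking logs: ln S = ln c + z ln A, so z = (ln S₂ − ln S₁)/(ln A₂ − ln A₁).
z = ln(71/33) / ln(15300/642) = ln(2.152) / ln(23.83) = 0.7662 / 3.1710 = 0.2416

0.242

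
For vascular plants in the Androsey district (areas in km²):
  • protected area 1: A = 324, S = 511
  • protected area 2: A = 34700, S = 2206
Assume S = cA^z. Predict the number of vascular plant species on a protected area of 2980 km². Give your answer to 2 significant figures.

z = ln(2206/511) / ln(34700/324) = 1.4626 / 4.6738 = 0.3129
c = 511 / 324^0.3129 = 511 / 6.104 = 83.71
S₃ = 83.71 × 2980^0.3129 = 83.71 × 12.22 ≈ 1023

1000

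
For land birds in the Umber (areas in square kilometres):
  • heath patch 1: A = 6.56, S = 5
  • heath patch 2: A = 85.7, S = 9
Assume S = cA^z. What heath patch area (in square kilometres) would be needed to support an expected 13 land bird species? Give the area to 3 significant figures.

428 square kilometres

z = ln(9/5) / ln(85.7/6.56) = 0.5878 / 2.5699 = 0.2287
c = 5 / 6.56^0.2287 = 5 / 1.538 = 3.252
A = (13/3.252)^(1/0.2287) ⇒ ln A = ln(3.998)/0.2287 = 6.0586
A = e^6.0586 ≈ 427.8 square kilometres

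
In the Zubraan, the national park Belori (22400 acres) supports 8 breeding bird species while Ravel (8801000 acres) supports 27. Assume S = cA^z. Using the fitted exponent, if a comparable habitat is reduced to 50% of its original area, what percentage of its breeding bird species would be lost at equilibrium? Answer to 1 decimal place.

z = ln(27/8) / ln(8801000/22400) = 1.2164 / 5.9736 = 0.2036
S_new/S_old = (A_new/A_old)^z = 0.5^0.2036 = exp(0.2036 × -0.6931) = 0.8684
Fraction lost = 1 − 0.8684 = 0.1316

13.2%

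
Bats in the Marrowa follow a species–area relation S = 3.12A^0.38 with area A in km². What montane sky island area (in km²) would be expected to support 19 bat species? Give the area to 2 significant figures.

19 = 3.12 × A^0.38  ⇒  A^0.38 = 19/3.12 = 6.09
ln A = ln(6.09) / 0.38 = 1.8066 / 0.38 = 4.7542
A = e^4.7542 ≈ 116.1 km²

120 km²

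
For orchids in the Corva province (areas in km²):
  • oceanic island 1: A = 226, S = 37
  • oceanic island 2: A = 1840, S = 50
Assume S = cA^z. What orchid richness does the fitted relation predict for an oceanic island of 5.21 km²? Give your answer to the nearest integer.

22

z = ln(50/37) / ln(1840/226) = 0.3011 / 2.0970 = 0.1436
c = 37 / 226^0.1436 = 37 / 2.178 = 16.99
S₃ = 16.99 × 5.21^0.1436 = 16.99 × 1.267 ≈ 21.53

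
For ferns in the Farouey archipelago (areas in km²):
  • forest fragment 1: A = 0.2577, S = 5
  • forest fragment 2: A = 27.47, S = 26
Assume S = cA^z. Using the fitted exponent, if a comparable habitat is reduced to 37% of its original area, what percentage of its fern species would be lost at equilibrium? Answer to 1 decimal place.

29.6%

z = ln(26/5) / ln(27.47/0.2577) = 1.6487 / 4.6691 = 0.3531
S_new/S_old = (A_new/A_old)^z = 0.37^0.3531 = exp(0.3531 × -0.9943) = 0.7039
Fraction lost = 1 − 0.7039 = 0.2961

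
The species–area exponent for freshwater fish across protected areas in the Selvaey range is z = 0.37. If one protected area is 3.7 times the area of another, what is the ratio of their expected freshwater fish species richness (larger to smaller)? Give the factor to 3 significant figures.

1.62

S₂/S₁ = (A₂/A₁)^z = 3.7^0.37
ln(S₂/S₁) = 0.37 × ln 3.7 = 0.37 × 1.3083 = 0.4841
S₂/S₁ = e^0.4841 ≈ 1.623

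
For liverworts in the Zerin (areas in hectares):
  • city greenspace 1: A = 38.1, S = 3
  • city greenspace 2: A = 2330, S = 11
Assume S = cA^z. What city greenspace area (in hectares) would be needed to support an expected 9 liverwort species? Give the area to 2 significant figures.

1200 hectares

z = ln(11/3) / ln(2330/38.1) = 1.2993 / 4.1134 = 0.3159
c = 3 / 38.1^0.3159 = 3 / 3.158 = 0.9501
A = (9/0.9501)^(1/0.3159) ⇒ ln A = ln(9.473)/0.3159 = 7.1183
A = e^7.1183 ≈ 1234 hectares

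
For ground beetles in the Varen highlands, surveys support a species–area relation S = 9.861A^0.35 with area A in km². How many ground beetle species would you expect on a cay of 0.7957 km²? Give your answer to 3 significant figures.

9.10

S = 9.861 × 0.7957^0.35
ln S = ln 9.861 + 0.35 × ln 0.7957 = 2.2886 + 0.35 × -0.2285 = 2.2086
S = e^2.2086 ≈ 9.103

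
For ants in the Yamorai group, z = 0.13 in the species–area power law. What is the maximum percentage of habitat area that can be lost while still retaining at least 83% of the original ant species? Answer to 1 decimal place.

76.1%

Need (A_new/A_old)^0.13 = 0.83, so A_new/A_old = 0.83^(1/0.13) = 0.83^7.692
ln(A_new/A_old) = ln 0.83 / 0.13 = -0.1863 / 0.13 = -1.4333
A_new/A_old = e^-1.4333 ≈ 0.2385
Fraction that can be lost = 1 − 0.2385 = 0.7615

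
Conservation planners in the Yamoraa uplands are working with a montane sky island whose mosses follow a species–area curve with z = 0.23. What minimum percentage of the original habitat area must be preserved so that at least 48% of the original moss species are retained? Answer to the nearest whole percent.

4%

Need (A_new/A_old)^0.23 = 0.48, so A_new/A_old = 0.48^(1/0.23) = 0.48^4.348
ln(A_new/A_old) = ln 0.48 / 0.23 = -0.7340 / 0.23 = -3.1912
A_new/A_old = e^-3.1912 ≈ 0.04112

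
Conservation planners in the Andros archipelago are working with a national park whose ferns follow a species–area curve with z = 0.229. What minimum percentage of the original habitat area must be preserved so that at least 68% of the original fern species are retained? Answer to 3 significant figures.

18.6%

Need (A_new/A_old)^0.229 = 0.68, so A_new/A_old = 0.68^(1/0.229) = 0.68^4.367
ln(A_new/A_old) = ln 0.68 / 0.229 = -0.3857 / 0.229 = -1.6841
A_new/A_old = e^-1.6841 ≈ 0.1856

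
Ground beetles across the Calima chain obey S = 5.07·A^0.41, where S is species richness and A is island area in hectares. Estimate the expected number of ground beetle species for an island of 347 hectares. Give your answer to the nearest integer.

S = 5.07 × 347^0.41
ln S = ln 5.07 + 0.41 × ln 347 = 1.6233 + 0.41 × 5.8493 = 4.0216
S = e^4.0216 ≈ 55.79

56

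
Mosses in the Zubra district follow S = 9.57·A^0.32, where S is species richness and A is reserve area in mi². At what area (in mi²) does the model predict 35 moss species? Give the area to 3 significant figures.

57.5 mi²

35 = 9.57 × A^0.32  ⇒  A^0.32 = 35/9.57 = 3.657
ln A = ln(3.657) / 0.32 = 1.2967 / 0.32 = 4.0522
A = e^4.0522 ≈ 57.53 mi²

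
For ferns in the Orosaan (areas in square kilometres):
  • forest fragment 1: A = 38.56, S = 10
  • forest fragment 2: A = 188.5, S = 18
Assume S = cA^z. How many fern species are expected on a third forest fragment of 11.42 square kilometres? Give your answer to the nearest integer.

6

z = ln(18/10) / ln(188.5/38.56) = 0.5878 / 1.5869 = 0.3704
c = 10 / 38.56^0.3704 = 10 / 3.868 = 2.585
S₃ = 2.585 × 11.42^0.3704 = 2.585 × 2.465 ≈ 6.372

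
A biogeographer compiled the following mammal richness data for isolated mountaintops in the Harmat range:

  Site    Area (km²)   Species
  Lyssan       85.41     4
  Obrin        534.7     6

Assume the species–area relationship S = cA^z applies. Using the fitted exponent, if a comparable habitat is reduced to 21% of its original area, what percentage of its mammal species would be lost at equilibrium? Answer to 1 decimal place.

z = ln(6/4) / ln(534.7/85.41) = 0.4055 / 1.8342 = 0.2211
S_new/S_old = (A_new/A_old)^z = 0.21^0.2211 = exp(0.2211 × -1.5606) = 0.7082
Fraction lost = 1 − 0.7082 = 0.2918

29.2%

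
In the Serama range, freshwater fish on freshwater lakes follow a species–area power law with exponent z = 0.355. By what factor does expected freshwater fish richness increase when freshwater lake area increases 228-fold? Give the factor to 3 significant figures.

S₂/S₁ = (A₂/A₁)^z = 228^0.355
ln(S₂/S₁) = 0.355 × ln 228 = 0.355 × 5.4293 = 1.9274
S₂/S₁ = e^1.9274 ≈ 6.872

6.87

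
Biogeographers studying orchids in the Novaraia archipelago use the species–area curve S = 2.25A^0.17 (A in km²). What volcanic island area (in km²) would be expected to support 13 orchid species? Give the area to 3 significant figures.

30300 km²

13 = 2.25 × A^0.17  ⇒  A^0.17 = 13/2.25 = 5.778
ln A = ln(5.778) / 0.17 = 1.7540 / 0.17 = 10.3178
A = e^10.3178 ≈ 30265 km²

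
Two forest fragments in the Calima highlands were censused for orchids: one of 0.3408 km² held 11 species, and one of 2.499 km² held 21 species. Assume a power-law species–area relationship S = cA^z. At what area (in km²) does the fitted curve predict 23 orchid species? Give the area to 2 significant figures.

3.3 km²

z = ln(21/11) / ln(2.499/0.3408) = 0.6466 / 1.9924 = 0.3246
c = 11 / 0.3408^0.3246 = 11 / 0.7051 = 15.6
A = (23/15.6)^(1/0.3246) ⇒ ln A = ln(1.474)/0.3246 = 1.1962
A = e^1.1962 ≈ 3.307 km²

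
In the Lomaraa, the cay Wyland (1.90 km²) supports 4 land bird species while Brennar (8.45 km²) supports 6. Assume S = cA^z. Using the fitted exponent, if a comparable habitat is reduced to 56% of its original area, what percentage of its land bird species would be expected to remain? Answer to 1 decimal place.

z = ln(6/4) / ln(8.45/1.9) = 0.4055 / 1.4923 = 0.2717
S_new/S_old = (A_new/A_old)^z = 0.56^0.2717 = exp(0.2717 × -0.5798) = 0.8542

85.4%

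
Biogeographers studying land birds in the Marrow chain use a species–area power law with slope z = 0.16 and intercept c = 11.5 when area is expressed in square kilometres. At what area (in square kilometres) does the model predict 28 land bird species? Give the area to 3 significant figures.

260 square kilometres

28 = 11.5 × A^0.16  ⇒  A^0.16 = 28/11.5 = 2.435
ln A = ln(2.435) / 0.16 = 0.8899 / 0.16 = 5.5616
A = e^5.5616 ≈ 260.2 square kilometres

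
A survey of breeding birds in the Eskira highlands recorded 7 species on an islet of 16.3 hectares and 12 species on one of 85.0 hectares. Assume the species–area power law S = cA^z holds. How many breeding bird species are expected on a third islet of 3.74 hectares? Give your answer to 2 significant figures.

z = ln(12/7) / ln(85/16.3) = 0.5390 / 1.6515 = 0.3264
c = 7 / 16.3^0.3264 = 7 / 2.487 = 2.815
S₃ = 2.815 × 3.74^0.3264 = 2.815 × 1.538 ≈ 4.33

4.3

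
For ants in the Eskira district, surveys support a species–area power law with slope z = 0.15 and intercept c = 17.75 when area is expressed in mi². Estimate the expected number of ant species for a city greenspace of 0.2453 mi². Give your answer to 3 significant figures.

S = 17.75 × 0.2453^0.15
ln S = ln 17.75 + 0.15 × ln 0.2453 = 2.8764 + 0.15 × -1.4053 = 2.6656
S = e^2.6656 ≈ 14.38

14.4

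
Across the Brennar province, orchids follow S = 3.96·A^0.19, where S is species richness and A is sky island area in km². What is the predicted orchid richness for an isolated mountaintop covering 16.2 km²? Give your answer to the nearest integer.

S = 3.96 × 16.2^0.19 = 3.96 × 1.697 ≈ 6.722

7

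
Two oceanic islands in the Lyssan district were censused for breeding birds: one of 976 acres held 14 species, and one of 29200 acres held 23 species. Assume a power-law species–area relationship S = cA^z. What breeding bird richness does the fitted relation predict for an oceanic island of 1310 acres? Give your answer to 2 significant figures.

15

z = ln(23/14) / ln(29200/976) = 0.4964 / 3.3985 = 0.1461
c = 14 / 976^0.1461 = 14 / 2.733 = 5.122
S₃ = 5.122 × 1310^0.1461 = 5.122 × 2.853 ≈ 14.62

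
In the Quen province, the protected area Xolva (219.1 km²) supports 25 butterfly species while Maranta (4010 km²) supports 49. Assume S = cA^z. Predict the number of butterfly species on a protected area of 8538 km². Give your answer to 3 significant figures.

58.4

z = ln(49/25) / ln(4010/219.1) = 0.6729 / 2.9070 = 0.2315
c = 25 / 219.1^0.2315 = 25 / 3.482 = 7.18
S₃ = 7.18 × 8538^0.2315 = 7.18 × 8.13 ≈ 58.37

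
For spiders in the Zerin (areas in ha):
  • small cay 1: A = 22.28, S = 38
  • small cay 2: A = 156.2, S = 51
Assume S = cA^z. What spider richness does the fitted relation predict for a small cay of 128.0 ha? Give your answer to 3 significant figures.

49.5

z = ln(51/38) / ln(156.2/22.28) = 0.2942 / 1.9474 = 0.1511
c = 38 / 22.28^0.1511 = 38 / 1.598 = 23.78
S₃ = 23.78 × 128^0.1511 = 23.78 × 2.082 ≈ 49.49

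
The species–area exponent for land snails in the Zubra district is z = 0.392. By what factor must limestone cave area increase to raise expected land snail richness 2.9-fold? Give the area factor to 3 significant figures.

(A₂/A₁)^0.392 = 2.9, so A₂/A₁ = 2.9^(1/0.392) = 2.9^2.551
ln(A₂/A₁) = ln 2.9 / 0.392 = 1.0647 / 0.392 = 2.7161
A₂/A₁ = e^2.7161 ≈ 15.12

15.1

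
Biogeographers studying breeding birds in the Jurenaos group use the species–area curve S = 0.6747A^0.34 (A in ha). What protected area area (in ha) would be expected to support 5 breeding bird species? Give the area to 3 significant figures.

5 = 0.6747 × A^0.34  ⇒  A^0.34 = 5/0.6747 = 7.411
ln A = ln(7.411) / 0.34 = 2.0029 / 0.34 = 5.8910
A = e^5.8910 ≈ 361.8 ha

362 ha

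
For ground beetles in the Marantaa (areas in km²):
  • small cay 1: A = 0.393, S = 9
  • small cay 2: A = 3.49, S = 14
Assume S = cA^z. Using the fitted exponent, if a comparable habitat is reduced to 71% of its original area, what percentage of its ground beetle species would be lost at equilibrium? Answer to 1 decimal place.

z = ln(14/9) / ln(3.49/0.393) = 0.4418 / 2.1838 = 0.2023
S_new/S_old = (A_new/A_old)^z = 0.71^0.2023 = exp(0.2023 × -0.3425) = 0.9331
Fraction lost = 1 − 0.9331 = 0.06695

6.7%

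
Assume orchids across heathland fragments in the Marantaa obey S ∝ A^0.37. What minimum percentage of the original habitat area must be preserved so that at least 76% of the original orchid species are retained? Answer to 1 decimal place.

47.6%

Need (A_new/A_old)^0.37 = 0.76, so A_new/A_old = 0.76^(1/0.37) = 0.76^2.703
ln(A_new/A_old) = ln 0.76 / 0.37 = -0.2744 / 0.37 = -0.7417
A_new/A_old = e^-0.7417 ≈ 0.4763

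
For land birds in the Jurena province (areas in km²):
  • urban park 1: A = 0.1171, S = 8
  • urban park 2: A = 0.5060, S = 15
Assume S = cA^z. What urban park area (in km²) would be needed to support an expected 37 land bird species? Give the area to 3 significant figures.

4.14 km²

z = ln(15/8) / ln(0.506/0.1171) = 0.6286 / 1.4635 = 0.4295
c = 8 / 0.1171^0.4295 = 8 / 0.398 = 20.1
A = (37/20.1)^(1/0.4295) ⇒ ln A = ln(1.841)/0.4295 = 1.4208
A = e^1.4208 ≈ 4.14 km²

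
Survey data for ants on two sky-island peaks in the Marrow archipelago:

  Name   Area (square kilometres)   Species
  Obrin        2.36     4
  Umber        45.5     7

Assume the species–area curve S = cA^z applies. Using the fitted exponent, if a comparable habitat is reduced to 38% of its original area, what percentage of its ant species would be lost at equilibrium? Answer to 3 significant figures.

z = ln(7/4) / ln(45.5/2.36) = 0.5596 / 2.9591 = 0.1891
S_new/S_old = (A_new/A_old)^z = 0.38^0.1891 = exp(0.1891 × -0.9676) = 0.8328
Fraction lost = 1 − 0.8328 = 0.1672

16.7%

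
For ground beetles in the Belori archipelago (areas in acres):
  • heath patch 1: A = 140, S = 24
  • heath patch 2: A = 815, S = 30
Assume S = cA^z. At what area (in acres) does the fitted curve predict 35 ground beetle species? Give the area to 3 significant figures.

2750 acres

z = ln(30/24) / ln(815/140) = 0.2231 / 1.7615 = 0.1267
c = 24 / 140^0.1267 = 24 / 1.87 = 12.83
A = (35/12.83)^(1/0.1267) ⇒ ln A = ln(2.727)/0.1267 = 7.9201
A = e^7.9201 ≈ 2752 acres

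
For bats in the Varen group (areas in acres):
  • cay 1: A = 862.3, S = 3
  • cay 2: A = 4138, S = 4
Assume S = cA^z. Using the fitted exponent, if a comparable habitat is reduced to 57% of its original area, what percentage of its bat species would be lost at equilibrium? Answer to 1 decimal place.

9.8%

z = ln(4/3) / ln(4138/862.3) = 0.2877 / 1.5684 = 0.1834
S_new/S_old = (A_new/A_old)^z = 0.57^0.1834 = exp(0.1834 × -0.5621) = 0.902
Fraction lost = 1 − 0.902 = 0.09797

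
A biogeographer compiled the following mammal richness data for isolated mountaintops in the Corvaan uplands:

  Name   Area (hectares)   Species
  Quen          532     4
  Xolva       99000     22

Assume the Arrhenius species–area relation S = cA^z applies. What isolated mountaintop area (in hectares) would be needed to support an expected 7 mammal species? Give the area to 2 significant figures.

3000 hectares

z = ln(22/4) / ln(99000/532) = 1.7047 / 5.2262 = 0.3262
c = 4 / 532^0.3262 = 4 / 7.748 = 0.5163
A = (7/0.5163)^(1/0.3262) ⇒ ln A = ln(13.56)/0.3262 = 7.9923
A = e^7.9923 ≈ 2958 hectares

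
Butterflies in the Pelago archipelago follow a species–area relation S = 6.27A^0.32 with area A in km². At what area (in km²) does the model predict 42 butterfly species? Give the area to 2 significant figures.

42 = 6.27 × A^0.32  ⇒  A^0.32 = 42/6.27 = 6.699
ln A = ln(6.699) / 0.32 = 1.9019 / 0.32 = 5.9434
A = e^5.9434 ≈ 381.2 km²

380 km²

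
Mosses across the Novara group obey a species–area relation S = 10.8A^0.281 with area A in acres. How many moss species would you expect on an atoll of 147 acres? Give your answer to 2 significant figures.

44

S = 10.8 × 147^0.281
ln S = ln 10.8 + 0.281 × ln 147 = 2.3795 + 0.281 × 4.9904 = 3.7819
S = e^3.7819 ≈ 43.9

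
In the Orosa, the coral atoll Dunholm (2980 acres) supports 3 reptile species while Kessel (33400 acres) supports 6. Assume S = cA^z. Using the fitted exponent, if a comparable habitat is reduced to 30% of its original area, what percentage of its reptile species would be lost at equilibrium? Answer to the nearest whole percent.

z = ln(6/3) / ln(33400/2980) = 0.6931 / 2.4166 = 0.2868
S_new/S_old = (A_new/A_old)^z = 0.3^0.2868 = exp(0.2868 × -1.2040) = 0.708
Fraction lost = 1 − 0.708 = 0.292

29%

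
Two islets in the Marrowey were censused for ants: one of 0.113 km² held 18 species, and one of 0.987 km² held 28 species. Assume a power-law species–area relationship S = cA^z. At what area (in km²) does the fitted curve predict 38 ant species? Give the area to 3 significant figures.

4.41 km²

z = ln(28/18) / ln(0.987/0.113) = 0.4418 / 2.1673 = 0.2039
c = 18 / 0.113^0.2039 = 18 / 0.6411 = 28.07
A = (38/28.07)^(1/0.2039) ⇒ ln A = ln(1.354)/0.2039 = 1.4849
A = e^1.4849 ≈ 4.414 km²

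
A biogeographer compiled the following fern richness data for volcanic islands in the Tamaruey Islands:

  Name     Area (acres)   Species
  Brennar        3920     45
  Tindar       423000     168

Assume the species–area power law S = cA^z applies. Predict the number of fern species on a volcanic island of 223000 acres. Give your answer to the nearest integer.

140

z = ln(168/45) / ln(423000/3920) = 1.3173 / 4.6813 = 0.2814
c = 45 / 3920^0.2814 = 45 / 10.26 = 4.386
S₃ = 4.386 × 223000^0.2814 = 4.386 × 31.99 ≈ 140.3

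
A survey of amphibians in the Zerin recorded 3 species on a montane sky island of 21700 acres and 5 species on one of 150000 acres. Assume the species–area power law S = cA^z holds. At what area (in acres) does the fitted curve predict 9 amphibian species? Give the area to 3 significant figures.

1390000 acres

z = ln(5/3) / ln(150000/21700) = 0.5108 / 1.9333 = 0.2642
c = 3 / 21700^0.2642 = 3 / 13.99 = 0.2145
A = (9/0.2145)^(1/0.2642) ⇒ ln A = ln(41.97)/0.2642 = 14.1430
A = e^14.1430 ≈ 1387464 acres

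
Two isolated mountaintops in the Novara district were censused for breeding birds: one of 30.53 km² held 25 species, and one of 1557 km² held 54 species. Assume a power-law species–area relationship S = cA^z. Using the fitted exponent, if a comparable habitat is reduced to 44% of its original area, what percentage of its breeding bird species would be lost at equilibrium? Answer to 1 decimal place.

z = ln(54/25) / ln(1557/30.53) = 0.7701 / 3.9318 = 0.1959
S_new/S_old = (A_new/A_old)^z = 0.44^0.1959 = exp(0.1959 × -0.8210) = 0.8515
Fraction lost = 1 − 0.8515 = 0.1485

14.9%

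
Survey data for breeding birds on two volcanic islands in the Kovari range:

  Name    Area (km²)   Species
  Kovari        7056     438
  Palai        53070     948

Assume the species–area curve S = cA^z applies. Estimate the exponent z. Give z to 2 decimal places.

0.38

Taking logs: ln S = ln c + z ln A, so z = (ln S₂ − ln S₁)/(ln A₂ − ln A₁).
z = ln(948/438) / ln(53070/7056) = ln(2.164) / ln(7.521) = 0.7721 / 2.0177 = 0.3827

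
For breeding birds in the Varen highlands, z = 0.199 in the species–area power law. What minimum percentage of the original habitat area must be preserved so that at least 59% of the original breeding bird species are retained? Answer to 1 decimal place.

7.1%

Need (A_new/A_old)^0.199 = 0.59, so A_new/A_old = 0.59^(1/0.199) = 0.59^5.025
ln(A_new/A_old) = ln 0.59 / 0.199 = -0.5276 / 0.199 = -2.6514
A_new/A_old = e^-2.6514 ≈ 0.07055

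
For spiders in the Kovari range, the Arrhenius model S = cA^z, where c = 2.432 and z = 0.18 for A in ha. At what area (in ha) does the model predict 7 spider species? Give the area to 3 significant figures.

355 ha

7 = 2.432 × A^0.18  ⇒  A^0.18 = 7/2.432 = 2.878
ln A = ln(2.878) / 0.18 = 1.0572 / 0.18 = 5.8733
A = e^5.8733 ≈ 355.4 ha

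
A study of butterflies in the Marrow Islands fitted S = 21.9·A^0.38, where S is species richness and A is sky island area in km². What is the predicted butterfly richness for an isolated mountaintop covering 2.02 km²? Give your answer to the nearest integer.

29 species

S = 21.9 × 2.02^0.38
ln S = ln 21.9 + 0.38 × ln 2.02 = 3.0865 + 0.38 × 0.7031 = 3.3537
S = e^3.3537 ≈ 28.61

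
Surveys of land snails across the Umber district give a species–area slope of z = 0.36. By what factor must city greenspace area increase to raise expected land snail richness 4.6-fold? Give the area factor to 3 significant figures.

69.3

(A₂/A₁)^0.36 = 4.6, so A₂/A₁ = 4.6^(1/0.36) = 4.6^2.778
ln(A₂/A₁) = ln 4.6 / 0.36 = 1.5261 / 0.36 = 4.2390
A₂/A₁ = e^4.2390 ≈ 69.34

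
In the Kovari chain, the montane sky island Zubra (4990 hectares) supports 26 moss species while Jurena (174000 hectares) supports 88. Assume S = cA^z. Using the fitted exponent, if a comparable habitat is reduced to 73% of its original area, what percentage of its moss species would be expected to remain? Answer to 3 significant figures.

89.8%

z = ln(88/26) / ln(174000/4990) = 1.2192 / 3.5516 = 0.3433
S_new/S_old = (A_new/A_old)^z = 0.73^0.3433 = exp(0.3433 × -0.3147) = 0.8976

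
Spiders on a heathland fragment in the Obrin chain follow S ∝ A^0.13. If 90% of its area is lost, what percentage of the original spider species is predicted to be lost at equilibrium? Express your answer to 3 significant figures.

S_new/S_old = (A_new/A_old)^z = 0.1^0.13
= exp(0.13 × ln 0.1) = exp(0.13 × -2.3026) = exp(-0.2993) ≈ 0.7413
Fraction lost = 1 − 0.7413 = 0.2587

25.9%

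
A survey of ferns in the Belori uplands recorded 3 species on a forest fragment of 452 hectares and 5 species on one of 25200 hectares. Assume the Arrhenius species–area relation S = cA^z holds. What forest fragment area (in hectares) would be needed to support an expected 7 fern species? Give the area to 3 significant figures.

356000 hectares

z = ln(5/3) / ln(25200/452) = 0.5108 / 4.0209 = 0.1270
c = 3 / 452^0.1270 = 3 / 2.174 = 1.38
A = (7/1.38)^(1/0.1270) ⇒ ln A = ln(5.073)/0.1270 = 12.7831
A = e^12.7831 ≈ 356151 hectares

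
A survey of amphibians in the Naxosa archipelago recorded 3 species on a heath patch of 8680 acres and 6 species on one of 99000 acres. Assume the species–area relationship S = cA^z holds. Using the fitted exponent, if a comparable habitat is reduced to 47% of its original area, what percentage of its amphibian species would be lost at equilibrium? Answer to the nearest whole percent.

z = ln(6/3) / ln(99000/8680) = 0.6931 / 2.4341 = 0.2848
S_new/S_old = (A_new/A_old)^z = 0.47^0.2848 = exp(0.2848 × -0.7550) = 0.8065
Fraction lost = 1 − 0.8065 = 0.1935

19%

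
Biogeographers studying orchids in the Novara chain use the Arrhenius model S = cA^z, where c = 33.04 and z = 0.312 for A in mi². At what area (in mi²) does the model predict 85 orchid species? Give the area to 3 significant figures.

20.7 mi²

85 = 33.04 × A^0.312  ⇒  A^0.312 = 85/33.04 = 2.573
ln A = ln(2.573) / 0.312 = 0.9449 / 0.312 = 3.0286
A = e^3.0286 ≈ 20.67 mi²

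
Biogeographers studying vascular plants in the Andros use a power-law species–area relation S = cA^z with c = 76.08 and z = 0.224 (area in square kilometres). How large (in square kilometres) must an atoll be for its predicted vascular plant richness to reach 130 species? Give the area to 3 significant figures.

130 = 76.08 × A^0.224  ⇒  A^0.224 = 130/76.08 = 1.709
ln A = ln(1.709) / 0.224 = 0.5357 / 0.224 = 2.3917
A = e^2.3917 ≈ 10.93 square kilometres

10.9 square kilometres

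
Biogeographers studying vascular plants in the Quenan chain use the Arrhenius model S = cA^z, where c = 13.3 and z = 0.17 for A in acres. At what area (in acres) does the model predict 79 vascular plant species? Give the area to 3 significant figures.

79 = 13.3 × A^0.17  ⇒  A^0.17 = 79/13.3 = 5.94
ln A = ln(5.94) / 0.17 = 1.7817 / 0.17 = 10.4805
A = e^10.4805 ≈ 35614 acres

35600 acres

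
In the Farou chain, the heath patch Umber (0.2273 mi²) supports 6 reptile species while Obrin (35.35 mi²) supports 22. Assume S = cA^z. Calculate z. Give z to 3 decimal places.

Taking logs: ln S = ln c + z ln A, so z = (ln S₂ − ln S₁)/(ln A₂ − ln A₁).
z = ln(22/6) / ln(35.35/0.2273) = ln(3.667) / ln(155.5) = 1.2993 / 5.0468 = 0.2574

0.257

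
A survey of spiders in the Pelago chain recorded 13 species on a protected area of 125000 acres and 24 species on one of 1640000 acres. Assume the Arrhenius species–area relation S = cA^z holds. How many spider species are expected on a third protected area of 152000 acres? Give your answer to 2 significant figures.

z = ln(24/13) / ln(1640000/125000) = 0.6131 / 2.5741 = 0.2382
c = 13 / 125000^0.2382 = 13 / 16.37 = 0.7943
S₃ = 0.7943 × 152000^0.2382 = 0.7943 × 17.15 ≈ 13.62

14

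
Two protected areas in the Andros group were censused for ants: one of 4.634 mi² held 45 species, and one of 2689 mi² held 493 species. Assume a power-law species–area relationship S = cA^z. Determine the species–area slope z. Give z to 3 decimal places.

Taking logs: ln S = ln c + z ln A, so z = (ln S₂ − ln S₁)/(ln A₂ − ln A₁).
z = ln(493/45) / ln(2689/4.634) = ln(10.96) / ln(580.3) = 2.3938 / 6.3635 = 0.3762

0.376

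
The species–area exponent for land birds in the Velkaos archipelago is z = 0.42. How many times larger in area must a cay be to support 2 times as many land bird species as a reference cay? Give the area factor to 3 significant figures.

5.21

(A₂/A₁)^0.42 = 2, so A₂/A₁ = 2^(1/0.42) = 2^2.381
ln(A₂/A₁) = ln 2 / 0.42 = 0.6931 / 0.42 = 1.6504
A₂/A₁ = e^1.6504 ≈ 5.209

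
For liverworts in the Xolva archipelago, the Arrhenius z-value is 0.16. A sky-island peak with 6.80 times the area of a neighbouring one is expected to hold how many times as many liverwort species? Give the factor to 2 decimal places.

1.36

S₂/S₁ = (A₂/A₁)^z = 6.8^0.16
ln(S₂/S₁) = 0.16 × ln 6.8 = 0.16 × 1.9169 = 0.3067
S₂/S₁ = e^0.3067 ≈ 1.359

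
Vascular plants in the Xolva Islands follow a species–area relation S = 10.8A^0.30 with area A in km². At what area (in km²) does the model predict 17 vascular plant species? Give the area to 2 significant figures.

17 = 10.8 × A^0.3  ⇒  A^0.3 = 17/10.8 = 1.574
ln A = ln(1.574) / 0.3 = 0.4537 / 0.3 = 1.5122
A = e^1.5122 ≈ 4.537 km²

4.5 km²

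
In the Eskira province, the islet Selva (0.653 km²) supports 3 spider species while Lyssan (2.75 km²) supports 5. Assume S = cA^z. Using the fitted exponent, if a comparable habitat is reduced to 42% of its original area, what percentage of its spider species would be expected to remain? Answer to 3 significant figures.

73.5%

z = ln(5/3) / ln(2.75/0.653) = 0.5108 / 1.4378 = 0.3553
S_new/S_old = (A_new/A_old)^z = 0.42^0.3553 = exp(0.3553 × -0.8675) = 0.7348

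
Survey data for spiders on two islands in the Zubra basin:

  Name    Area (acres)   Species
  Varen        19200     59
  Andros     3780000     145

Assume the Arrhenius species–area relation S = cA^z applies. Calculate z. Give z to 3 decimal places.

Taking logs: ln S = ln c + z ln A, so z = (ln S₂ − ln S₁)/(ln A₂ − ln A₁).
z = ln(145/59) / ln(3780000/19200) = ln(2.458) / ln(196.9) = 0.8992 / 5.2826 = 0.1702

0.170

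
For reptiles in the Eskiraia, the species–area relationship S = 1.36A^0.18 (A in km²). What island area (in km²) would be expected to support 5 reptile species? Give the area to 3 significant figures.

5 = 1.36 × A^0.18  ⇒  A^0.18 = 5/1.36 = 3.676
ln A = ln(3.676) / 0.18 = 1.3020 / 0.18 = 7.2331
A = e^7.2331 ≈ 1384 km²

1380 km²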